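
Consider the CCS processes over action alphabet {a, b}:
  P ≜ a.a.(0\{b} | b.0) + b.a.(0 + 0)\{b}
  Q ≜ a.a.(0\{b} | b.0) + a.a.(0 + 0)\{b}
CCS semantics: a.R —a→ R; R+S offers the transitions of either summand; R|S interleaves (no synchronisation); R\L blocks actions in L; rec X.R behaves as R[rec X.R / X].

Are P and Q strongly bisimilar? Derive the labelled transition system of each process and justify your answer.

NO

LTS(P): 6 reachable states
  u0 = a.a.(0\{b} | b.0) + b.a.(0 + 0)\{b} ⊢ --a--▸ u1, --b--▸ u2
  u1 = a.(0\{b} | b.0) ⊢ --a--▸ u3
  u2 = a.(0 + 0)\{b} ⊢ --a--▸ u4
  u3 = 0\{b} | b.0 ⊢ --b--▸ u5
  u4 = (0 + 0)\{b} ⊢ ∅
  u5 = 0\{b} | 0 ⊢ ∅
LTS(Q): 6 reachable states
  v0 = a.a.(0\{b} | b.0) + a.a.(0 + 0)\{b} ⊢ --a--▸ v1, --a--▸ v2
  v1 = a.(0 + 0)\{b} ⊢ --a--▸ v3
  v2 = a.(0\{b} | b.0) ⊢ --a--▸ v4
  v3 = (0 + 0)\{b} ⊢ ∅
  v4 = 0\{b} | b.0 ⊢ --b--▸ v5
  v5 = 0\{b} | 0 ⊢ ∅
Bisimilarity quotient blocks:
  B0 = {u0}
  B1 = {u2, v1}
  B2 = {u4, u5, v3, v5}
  B3 = {u1, v2}
  B4 = {u3, v4}
  B5 = {v0}
u0 ∈ B0, v0 ∈ B5 → different blocks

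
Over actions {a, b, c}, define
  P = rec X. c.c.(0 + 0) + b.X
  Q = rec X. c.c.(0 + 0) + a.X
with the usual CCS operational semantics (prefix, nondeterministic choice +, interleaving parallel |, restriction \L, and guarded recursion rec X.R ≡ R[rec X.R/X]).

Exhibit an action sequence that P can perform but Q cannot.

b

LTS(P): 3 reachable states
  s0 = rec X. c.c.(0 + 0) + b.X :: ··b··> s0, ··c··> s1
  s1 = c.(0 + 0) :: ··c··> s2
  s2 = 0 + 0 :: deadlocked
LTS(Q): 3 reachable states
  t0 = rec X. c.c.(0 + 0) + a.X :: ··a··> t0, ··c··> t1
  t1 = c.(0 + 0) :: ··c··> t2
  t2 = 0 + 0 :: deadlocked
Executing b from P (initial set {s0}):
  [1] b ⇒ {s0}
  ✓ P
Executing b from Q (initial set {t0}):
  [1] b ⇒ ∅  — Q cannot continue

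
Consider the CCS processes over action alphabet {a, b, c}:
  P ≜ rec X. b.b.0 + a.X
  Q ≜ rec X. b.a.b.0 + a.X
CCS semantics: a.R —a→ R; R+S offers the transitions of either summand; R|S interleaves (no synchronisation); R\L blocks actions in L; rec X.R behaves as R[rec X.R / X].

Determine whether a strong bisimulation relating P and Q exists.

P's transition system — 3 states:
  m0 = rec X. b.b.0 + a.X ⊢ -a-> m0, -b-> m1
  m1 = b.0 ⊢ -b-> m2
  m2 = 0 ⊢ stopped
Q's transition system — 4 states:
  n0 = rec X. b.a.b.0 + a.X ⊢ -a-> n0, -b-> n1
  n1 = a.b.0 ⊢ -a-> n2
  n2 = b.0 ⊢ -b-> n3
  n3 = 0 ⊢ stopped
Coarsest stable partition (strong bisimilarity classes):
  B0 = {m0}
  B1 = {m1, n2}
  B2 = {m2, n3}
  B3 = {n0}
  B4 = {n1}
m0 ∈ B0, n0 ∈ B3 → different blocks

P ≁ Q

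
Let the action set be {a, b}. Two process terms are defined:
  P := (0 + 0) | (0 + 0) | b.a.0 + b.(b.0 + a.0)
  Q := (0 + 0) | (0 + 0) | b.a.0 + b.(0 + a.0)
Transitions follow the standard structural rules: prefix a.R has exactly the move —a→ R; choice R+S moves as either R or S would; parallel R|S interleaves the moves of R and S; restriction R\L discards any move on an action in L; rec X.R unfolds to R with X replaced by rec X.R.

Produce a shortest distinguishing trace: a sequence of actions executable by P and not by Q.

Reachable graph of P (5 states):
  m0 = (0 + 0) | (0 + 0) | b.a.0 + b.(b.0 + a.0) ⊢ --b--▸ m1, --b--▸ m2
  m1 = (0 + 0) | (0 + 0) | a.0 ⊢ --a--▸ m3
  m2 = b.0 + a.0 ⊢ --a--▸ m4, --b--▸ m4
  m3 = (0 + 0) | (0 + 0) | 0 ⊢ deadlocked
  m4 = 0 ⊢ deadlocked
Reachable graph of Q (5 states):
  n0 = (0 + 0) | (0 + 0) | b.a.0 + b.(0 + a.0) ⊢ --b--▸ n1, --b--▸ n2
  n1 = (0 + 0) | (0 + 0) | a.0 ⊢ --a--▸ n3
  n2 = 0 + a.0 ⊢ --a--▸ n4
  n3 = (0 + 0) | (0 + 0) | 0 ⊢ deadlocked
  n4 = 0 ⊢ deadlocked
Run σ = ⟨bb⟩ on P: start {m0}
  after b @ step 1: {m1, m2}
  after b @ step 2: {m4}
  — P admits the full trace.
Run σ = ⟨bb⟩ on Q: start {n0}
  after b @ step 1: {n1, n2}
  after b @ step 2: no successor for Q

bb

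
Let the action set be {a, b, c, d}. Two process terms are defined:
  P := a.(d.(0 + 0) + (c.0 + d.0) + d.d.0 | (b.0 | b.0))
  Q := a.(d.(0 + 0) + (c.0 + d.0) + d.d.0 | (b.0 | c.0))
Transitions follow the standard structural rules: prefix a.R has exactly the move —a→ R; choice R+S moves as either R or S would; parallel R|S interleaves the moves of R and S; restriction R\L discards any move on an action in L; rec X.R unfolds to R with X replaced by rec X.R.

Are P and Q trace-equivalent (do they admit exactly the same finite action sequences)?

trace-distinct — witness ⟨abb⟩

P's transition system — 15 states:
  u0 = a.(d.(0 + 0) + (c.0 + d.0) + d.d.0 | (b.0 | b.0)) has moves =a=> u1
  u1 = d.(0 + 0) + (c.0 + d.0) + d.d.0 | (b.0 | b.0) has moves =b=> u2, =b=> u3, =c=> u4, =d=> u4, =d=> u5, =d=> u6
  u2 = d.d.0 | (0 | b.0) has moves =b=> u7, =d=> u8
  u3 = d.d.0 | (b.0 | 0) has moves =b=> u7, =d=> u9
  u4 = 0 has moves stopped
  u5 = 0 + 0 has moves stopped
  u6 = d.0 | (b.0 | b.0) has moves =b=> u8, =b=> u9, =d=> u10
  u7 = d.d.0 | (0 | 0) has moves =d=> u11
  u8 = d.0 | (0 | b.0) has moves =b=> u11, =d=> u12
  u9 = d.0 | (b.0 | 0) has moves =b=> u11, =d=> u13
  u10 = 0 | (b.0 | b.0) has moves =b=> u12, =b=> u13
  u11 = d.0 | (0 | 0) has moves =d=> u14
  u12 = 0 | (0 | b.0) has moves =b=> u14
  u13 = 0 | (b.0 | 0) has moves =b=> u14
  u14 = 0 | (0 | 0) has moves stopped
Q's transition system — 15 states:
  v0 = a.(d.(0 + 0) + (c.0 + d.0) + d.d.0 | (b.0 | c.0)) has moves =a=> v1
  v1 = d.(0 + 0) + (c.0 + d.0) + d.d.0 | (b.0 | c.0) has moves =b=> v2, =c=> v3, =c=> v4, =d=> v3, =d=> v5, =d=> v6
  v2 = d.d.0 | (0 | c.0) has moves =c=> v7, =d=> v8
  v3 = 0 has moves stopped
  v4 = d.d.0 | (b.0 | 0) has moves =b=> v7, =d=> v9
  v5 = 0 + 0 has moves stopped
  v6 = d.0 | (b.0 | c.0) has moves =b=> v8, =c=> v9, =d=> v10
  v7 = d.d.0 | (0 | 0) has moves =d=> v11
  v8 = d.0 | (0 | c.0) has moves =c=> v11, =d=> v12
  v9 = d.0 | (b.0 | 0) has moves =b=> v11, =d=> v13
  v10 = 0 | (b.0 | c.0) has moves =b=> v12, =c=> v13
  v11 = d.0 | (0 | 0) has moves =d=> v14
  v12 = 0 | (0 | c.0) has moves =c=> v14
  v13 = 0 | (b.0 | 0) has moves =b=> v14
  v14 = 0 | (0 | 0) has moves stopped
Run σ = ⟨abb⟩ on P: start {u0}
  step 1 (a): {u1}
  step 2 (b): {u2, u3}
  step 3 (b): {u7}
  ✓ P
Run σ = ⟨abb⟩ on Q: start {v0}
  step 1 (a): {v1}
  step 2 (b): {v2}
  step 3 (b): no successor for Q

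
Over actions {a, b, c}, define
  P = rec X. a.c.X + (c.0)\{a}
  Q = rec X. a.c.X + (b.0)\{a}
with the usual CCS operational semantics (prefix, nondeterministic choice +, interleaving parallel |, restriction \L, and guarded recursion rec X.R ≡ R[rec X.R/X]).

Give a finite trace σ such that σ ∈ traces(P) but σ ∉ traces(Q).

c

Reachable graph of P (3 states):
  p0 = rec X. a.c.X + (c.0)\{a} :: -a-> p1, -c-> p2
  p1 = c.(rec X. a.c.X + (c.0)\{a}) :: -c-> p0
  p2 = 0\{a} :: deadlocked
Reachable graph of Q (3 states):
  q0 = rec X. a.c.X + (b.0)\{a} :: -a-> q1, -b-> q2
  q1 = c.(rec X. a.c.X + (b.0)\{a}) :: -c-> q0
  q2 = 0\{a} :: deadlocked
Run σ = ⟨c⟩ on P: start {p0}
  [1] c ⇒ {p2}
  ✓ P
Run σ = ⟨c⟩ on Q: start {q0}
  [1] c ⇒ ∅  — Q cannot continue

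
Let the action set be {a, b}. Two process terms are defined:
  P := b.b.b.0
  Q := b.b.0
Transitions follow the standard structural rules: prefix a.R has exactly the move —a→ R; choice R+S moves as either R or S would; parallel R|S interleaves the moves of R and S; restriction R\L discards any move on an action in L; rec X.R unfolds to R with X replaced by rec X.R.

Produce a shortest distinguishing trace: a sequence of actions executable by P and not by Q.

bbb

Reachable graph of P (4 states):
  s0 = b.b.b.0 ⊢ ··b··> s1
  s1 = b.b.0 ⊢ ··b··> s2
  s2 = b.0 ⊢ ··b··> s3
  s3 = 0 ⊢ (no moves)
Reachable graph of Q (3 states):
  t0 = b.b.0 ⊢ ··b··> t1
  t1 = b.0 ⊢ ··b··> t2
  t2 = 0 ⊢ (no moves)
Executing bbb from P (initial set {s0}):
  [1] b ⇒ {s1}
  [2] b ⇒ {s2}
  [3] b ⇒ {s3}
  ✓ P
Executing bbb from Q (initial set {t0}):
  [1] b ⇒ {t1}
  [2] b ⇒ {t2}
  [3] b ⇒ no successor for Q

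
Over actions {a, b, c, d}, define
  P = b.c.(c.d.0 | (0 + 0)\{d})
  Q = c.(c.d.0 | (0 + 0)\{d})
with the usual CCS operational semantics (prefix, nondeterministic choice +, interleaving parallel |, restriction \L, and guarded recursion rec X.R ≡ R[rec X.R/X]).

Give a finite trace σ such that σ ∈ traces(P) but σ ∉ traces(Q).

LTS(P): 5 reachable states
  s0 = b.c.(c.d.0 | (0 + 0)\{d}) → --b--▸ s1
  s1 = c.(c.d.0 | (0 + 0)\{d}) → --c--▸ s2
  s2 = c.d.0 | (0 + 0)\{d} → --c--▸ s3
  s3 = d.0 | (0 + 0)\{d} → --d--▸ s4
  s4 = 0 | (0 + 0)\{d} → ∅
LTS(Q): 4 reachable states
  t0 = c.(c.d.0 | (0 + 0)\{d}) → --c--▸ t1
  t1 = c.d.0 | (0 + 0)\{d} → --c--▸ t2
  t2 = d.0 | (0 + 0)\{d} → --d--▸ t3
  t3 = 0 | (0 + 0)\{d} → ∅
Run σ = ⟨b⟩ on P: start {s0}
  after b @ step 1: {s1}
  ✓ P
Run σ = ⟨b⟩ on Q: start {t0}
  after b @ step 1: no successor for Q

b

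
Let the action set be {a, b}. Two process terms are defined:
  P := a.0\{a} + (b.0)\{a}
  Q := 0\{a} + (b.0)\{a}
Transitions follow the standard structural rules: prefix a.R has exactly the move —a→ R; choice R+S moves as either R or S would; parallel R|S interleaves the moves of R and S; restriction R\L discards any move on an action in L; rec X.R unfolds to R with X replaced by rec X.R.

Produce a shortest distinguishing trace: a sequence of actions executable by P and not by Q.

a

LTS(P): 2 reachable states
  s0 = a.0\{a} + (b.0)\{a} | ··a··> s1, ··b··> s1
  s1 = 0\{a} | (no moves)
LTS(Q): 2 reachable states
  t0 = 0\{a} + (b.0)\{a} | ··b··> t1
  t1 = 0\{a} | (no moves)
Executing a from P (initial set {s0}):
  [1] a ⇒ {s1}
  — P admits the full trace.
Executing a from Q (initial set {t0}):
  [1] a ⇒ ∅ (Q stuck)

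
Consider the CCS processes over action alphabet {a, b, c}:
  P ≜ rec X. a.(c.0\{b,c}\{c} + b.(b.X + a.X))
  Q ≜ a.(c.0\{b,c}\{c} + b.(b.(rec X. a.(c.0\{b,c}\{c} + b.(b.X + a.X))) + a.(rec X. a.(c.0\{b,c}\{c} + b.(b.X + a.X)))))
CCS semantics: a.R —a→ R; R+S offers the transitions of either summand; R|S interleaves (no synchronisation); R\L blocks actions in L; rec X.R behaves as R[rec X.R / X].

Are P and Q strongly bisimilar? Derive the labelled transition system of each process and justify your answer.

P ~ Q

Reachable graph of P (4 states):
  p0 = rec X. a.(c.0\{b,c}\{c} + b.(b.X + a.X)) | --a--▸ p1
  p1 = c.0\{b,c}\{c} + b.(b.(rec X. a.(c.0\{b,c}\{c} + b.(b.X + a.X))) + a.(rec X. a.(c.0\{b,c}\{c} + b.(b.X + a.X)))) | --b--▸ p2, --c--▸ p3
  p2 = b.(rec X. a.(c.0\{b,c}\{c} + b.(b.X + a.X))) + a.(rec X. a.(c.0\{b,c}\{c} + b.(b.X + a.X))) | --a--▸ p0, --b--▸ p0
  p3 = 0\{b,c}\{c} | deadlocked
Reachable graph of Q (5 states):
  q0 = a.(c.0\{b,c}\{c} + b.(b.(rec X. a.(c.0\{b,c}\{c} + b.(b.X + a.X))) + a.(rec X. a.(c.0\{b,c}\{c} + b.(b.X + a.X))))) | --a--▸ q1
  q1 = c.0\{b,c}\{c} + b.(b.(rec X. a.(c.0\{b,c}\{c} + b.(b.X + a.X))) + a.(rec X. a.(c.0\{b,c}\{c} + b.(b.X + a.X)))) | --b--▸ q2, --c--▸ q3
  q2 = b.(rec X. a.(c.0\{b,c}\{c} + b.(b.X + a.X))) + a.(rec X. a.(c.0\{b,c}\{c} + b.(b.X + a.X))) | --a--▸ q4, --b--▸ q4
  q3 = 0\{b,c}\{c} | deadlocked
  q4 = rec X. a.(c.0\{b,c}\{c} + b.(b.X + a.X)) | --a--▸ q1
Coarsest stable partition (strong bisimilarity classes):
  B0 = {p0, q0, q4}
  B1 = {p1, q1}
  B2 = {p2, q2}
  B3 = {p3, q3}
p0 ∈ B0, q0 ∈ B0 → same block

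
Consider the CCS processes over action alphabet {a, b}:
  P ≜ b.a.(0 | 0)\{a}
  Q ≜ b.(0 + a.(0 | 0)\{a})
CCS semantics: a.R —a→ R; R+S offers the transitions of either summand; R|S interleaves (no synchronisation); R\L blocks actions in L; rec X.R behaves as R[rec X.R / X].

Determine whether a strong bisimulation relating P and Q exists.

P ~ Q

Reachable graph of P (3 states):
  u0 = b.a.(0 | 0)\{a} | =b=> u1
  u1 = a.(0 | 0)\{a} | =a=> u2
  u2 = (0 | 0)\{a} | deadlocked
Reachable graph of Q (3 states):
  v0 = b.(0 + a.(0 | 0)\{a}) | =b=> v1
  v1 = 0 + a.(0 | 0)\{a} | =a=> v2
  v2 = (0 | 0)\{a} | deadlocked
Coarsest stable partition (strong bisimilarity classes):
  B0 = {u0, v0}
  B1 = {u1, v1}
  B2 = {u2, v2}
u0 ∈ B0, v0 ∈ B0 → same block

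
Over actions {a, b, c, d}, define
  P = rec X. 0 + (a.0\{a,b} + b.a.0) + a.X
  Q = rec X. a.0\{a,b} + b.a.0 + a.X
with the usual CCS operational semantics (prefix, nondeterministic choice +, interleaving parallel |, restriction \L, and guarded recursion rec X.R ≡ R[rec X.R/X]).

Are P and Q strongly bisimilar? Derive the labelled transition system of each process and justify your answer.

P's transition system — 4 states:
  m0 = rec X. 0 + (a.0\{a,b} + b.a.0) + a.X ⊢ —a→ m0, —a→ m1, —b→ m2
  m1 = 0\{a,b} ⊢ ·
  m2 = a.0 ⊢ —a→ m3
  m3 = 0 ⊢ ·
Q's transition system — 4 states:
  n0 = rec X. a.0\{a,b} + b.a.0 + a.X ⊢ —a→ n0, —a→ n1, —b→ n2
  n1 = 0\{a,b} ⊢ ·
  n2 = a.0 ⊢ —a→ n3
  n3 = 0 ⊢ ·
Coarsest stable partition (strong bisimilarity classes):
  B0 = {m0, n0}
  B1 = {m2, n2}
  B2 = {m1, m3, n1, n3}
m0 ∈ B0, n0 ∈ B0 → same block

bisimilar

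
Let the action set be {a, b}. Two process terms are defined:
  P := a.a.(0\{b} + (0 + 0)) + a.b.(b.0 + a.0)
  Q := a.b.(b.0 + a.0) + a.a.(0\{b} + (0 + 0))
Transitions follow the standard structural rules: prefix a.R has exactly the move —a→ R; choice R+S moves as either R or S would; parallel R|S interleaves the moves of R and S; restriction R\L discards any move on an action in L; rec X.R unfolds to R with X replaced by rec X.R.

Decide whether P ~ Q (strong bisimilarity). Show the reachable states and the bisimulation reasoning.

P ~ Q

P's transition system — 6 states:
  p0 = a.a.(0\{b} + (0 + 0)) + a.b.(b.0 + a.0) → =a=> p1, =a=> p2
  p1 = a.(0\{b} + (0 + 0)) → =a=> p3
  p2 = b.(b.0 + a.0) → =b=> p4
  p3 = 0\{b} + (0 + 0) → (no moves)
  p4 = b.0 + a.0 → =a=> p5, =b=> p5
  p5 = 0 → (no moves)
Q's transition system — 6 states:
  q0 = a.b.(b.0 + a.0) + a.a.(0\{b} + (0 + 0)) → =a=> q1, =a=> q2
  q1 = a.(0\{b} + (0 + 0)) → =a=> q3
  q2 = b.(b.0 + a.0) → =b=> q4
  q3 = 0\{b} + (0 + 0) → (no moves)
  q4 = b.0 + a.0 → =a=> q5, =b=> q5
  q5 = 0 → (no moves)
Bisimilarity quotient blocks:
  B0 = {p0, q0}
  B1 = {p1, q1}
  B2 = {p3, p5, q3, q5}
  B3 = {p2, q2}
  B4 = {p4, q4}
p0 ∈ B0, q0 ∈ B0 → same block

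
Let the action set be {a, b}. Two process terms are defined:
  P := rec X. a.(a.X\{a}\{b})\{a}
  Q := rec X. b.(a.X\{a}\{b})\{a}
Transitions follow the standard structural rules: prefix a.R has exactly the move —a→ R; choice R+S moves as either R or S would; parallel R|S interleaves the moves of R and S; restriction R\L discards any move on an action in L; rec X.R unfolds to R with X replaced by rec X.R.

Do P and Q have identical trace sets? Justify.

traces(P) ≠ traces(Q) — witness ⟨a⟩

LTS(P): 2 reachable states
  u0 = rec X. a.(a.X\{a}\{b})\{a} ⊢ --a--▸ u1
  u1 = (a.(rec X. a.(a.X\{a}\{b})\{a})\{a}\{b})\{a} ⊢ (no moves)
LTS(Q): 2 reachable states
  v0 = rec X. b.(a.X\{a}\{b})\{a} ⊢ --b--▸ v1
  v1 = (a.(rec X. b.(a.X\{a}\{b})\{a})\{a}\{b})\{a} ⊢ (no moves)
Trace ⟨a⟩ through P, begin at {u0}:
  after a @ step 1: {u1}
  ✓ P
Trace ⟨a⟩ through Q, begin at {v0}:
  after a @ step 1: ∅  — Q cannot continue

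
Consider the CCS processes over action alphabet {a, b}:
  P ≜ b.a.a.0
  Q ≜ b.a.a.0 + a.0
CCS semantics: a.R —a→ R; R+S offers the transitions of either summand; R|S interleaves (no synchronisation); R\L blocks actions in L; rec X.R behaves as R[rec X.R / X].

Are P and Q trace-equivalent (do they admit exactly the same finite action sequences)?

trace-distinct — witness ⟨a⟩

Reachable graph of P (4 states):
  m0 = b.a.a.0 ⊢ —b→ m1
  m1 = a.a.0 ⊢ —a→ m2
  m2 = a.0 ⊢ —a→ m3
  m3 = 0 ⊢ deadlocked
Reachable graph of Q (4 states):
  n0 = b.a.a.0 + a.0 ⊢ —a→ n1, —b→ n2
  n1 = 0 ⊢ deadlocked
  n2 = a.a.0 ⊢ —a→ n3
  n3 = a.0 ⊢ —a→ n1
Executing a from Q (initial set {n0}):
  step 1 (a): {n1}
  — Q admits the full trace.
Executing a from P (initial set {m0}):
  step 1 (a): no successor for P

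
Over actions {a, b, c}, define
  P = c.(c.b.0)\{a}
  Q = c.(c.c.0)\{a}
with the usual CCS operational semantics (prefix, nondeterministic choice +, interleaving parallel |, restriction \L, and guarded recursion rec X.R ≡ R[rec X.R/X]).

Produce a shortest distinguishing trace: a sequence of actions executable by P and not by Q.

P's transition system — 4 states:
  s0 = c.(c.b.0)\{a} → —c→ s1
  s1 = (c.b.0)\{a} → —c→ s2
  s2 = (b.0)\{a} → —b→ s3
  s3 = 0\{a} → (no moves)
Q's transition system — 4 states:
  t0 = c.(c.c.0)\{a} → —c→ t1
  t1 = (c.c.0)\{a} → —c→ t2
  t2 = (c.0)\{a} → —c→ t3
  t3 = 0\{a} → (no moves)
Run σ = ⟨ccb⟩ on P: start {s0}
  [1] c ⇒ {s1}
  [2] c ⇒ {s2}
  [3] b ⇒ {s3}
  P completes σ.
Run σ = ⟨ccb⟩ on Q: start {t0}
  [1] c ⇒ {t1}
  [2] c ⇒ {t2}
  [3] b ⇒ ∅  — Q cannot continue

ccb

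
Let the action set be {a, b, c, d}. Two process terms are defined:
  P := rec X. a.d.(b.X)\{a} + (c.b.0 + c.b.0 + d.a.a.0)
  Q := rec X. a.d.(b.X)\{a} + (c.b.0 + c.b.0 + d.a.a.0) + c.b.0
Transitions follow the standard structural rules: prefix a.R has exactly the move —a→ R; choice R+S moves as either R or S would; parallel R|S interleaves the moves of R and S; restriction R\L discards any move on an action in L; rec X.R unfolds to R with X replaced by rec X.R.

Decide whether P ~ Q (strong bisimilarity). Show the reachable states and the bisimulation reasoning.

LTS(P): 11 reachable states
  s0 = rec X. a.d.(b.X)\{a} + (c.b.0 + c.b.0 + d.a.a.0) has moves —a→ s1, —c→ s2, —d→ s3
  s1 = d.(b.(rec X. a.d.(b.X)\{a} + (c.b.0 + c.b.0 + d.a.a.0)))\{a} has moves —d→ s4
  s2 = b.0 has moves —b→ s5
  s3 = a.a.0 has moves —a→ s6
  s4 = (b.(rec X. a.d.(b.X)\{a} + (c.b.0 + c.b.0 + d.a.a.0)))\{a} has moves —b→ s7
  s5 = 0 has moves stopped
  s6 = a.0 has moves —a→ s5
  s7 = (rec X. a.d.(b.X)\{a} + (c.b.0 + c.b.0 + d.a.a.0))\{a} has moves —c→ s8, —d→ s9
  s8 = (b.0)\{a} has moves —b→ s10
  s9 = (a.a.0)\{a} has moves stopped
  s10 = 0\{a} has moves stopped
LTS(Q): 11 reachable states
  t0 = rec X. a.d.(b.X)\{a} + (c.b.0 + c.b.0 + d.a.a.0) + c.b.0 has moves —a→ t1, —c→ t2, —d→ t3
  t1 = d.(b.(rec X. a.d.(b.X)\{a} + (c.b.0 + c.b.0 + d.a.a.0) + c.b.0))\{a} has moves —d→ t4
  t2 = b.0 has moves —b→ t5
  t3 = a.a.0 has moves —a→ t6
  t4 = (b.(rec X. a.d.(b.X)\{a} + (c.b.0 + c.b.0 + d.a.a.0) + c.b.0))\{a} has moves —b→ t7
  t5 = 0 has moves stopped
  t6 = a.0 has moves —a→ t5
  t7 = (rec X. a.d.(b.X)\{a} + (c.b.0 + c.b.0 + d.a.a.0) + c.b.0)\{a} has moves —c→ t8, —d→ t9
  t8 = (b.0)\{a} has moves —b→ t10
  t9 = (a.a.0)\{a} has moves stopped
  t10 = 0\{a} has moves stopped
Coarsest stable partition (strong bisimilarity classes):
  B0 = {s0, t0}
  B1 = {s1, t1}
  B2 = {s4, t4}
  B3 = {s7, t7}
  B4 = {s10, s5, s9, t10, t5, t9}
  B5 = {s2, s8, t2, t8}
  B6 = {s3, t3}
  B7 = {s6, t6}
s0 ∈ B0, t0 ∈ B0 → same block

P ~ Q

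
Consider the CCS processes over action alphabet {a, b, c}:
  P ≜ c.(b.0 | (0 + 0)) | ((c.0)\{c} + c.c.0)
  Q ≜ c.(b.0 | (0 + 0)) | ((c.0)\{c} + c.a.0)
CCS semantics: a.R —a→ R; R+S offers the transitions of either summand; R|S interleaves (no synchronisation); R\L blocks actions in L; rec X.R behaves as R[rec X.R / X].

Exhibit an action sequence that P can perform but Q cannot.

ccc

LTS(P): 9 reachable states
  s0 = c.(b.0 | (0 + 0)) | ((c.0)\{c} + c.c.0) has moves ··c··> s1, ··c··> s2
  s1 = b.0 | (0 + 0) | ((c.0)\{c} + c.c.0) has moves ··b··> s3, ··c··> s4
  s2 = c.(b.0 | (0 + 0)) | c.0 has moves ··c··> s4, ··c··> s5
  s3 = 0 | (0 + 0) | ((c.0)\{c} + c.c.0) has moves ··c··> s6
  s4 = b.0 | (0 + 0) | c.0 has moves ··b··> s6, ··c··> s7
  s5 = c.(b.0 | (0 + 0)) | 0 has moves ··c··> s7
  s6 = 0 | (0 + 0) | c.0 has moves ··c··> s8
  s7 = b.0 | (0 + 0) | 0 has moves ··b··> s8
  s8 = 0 | (0 + 0) | 0 has moves deadlocked
LTS(Q): 9 reachable states
  t0 = c.(b.0 | (0 + 0)) | ((c.0)\{c} + c.a.0) has moves ··c··> t1, ··c··> t2
  t1 = b.0 | (0 + 0) | ((c.0)\{c} + c.a.0) has moves ··b··> t3, ··c··> t4
  t2 = c.(b.0 | (0 + 0)) | a.0 has moves ··a··> t5, ··c··> t4
  t3 = 0 | (0 + 0) | ((c.0)\{c} + c.a.0) has moves ··c··> t6
  t4 = b.0 | (0 + 0) | a.0 has moves ··a··> t7, ··b··> t6
  t5 = c.(b.0 | (0 + 0)) | 0 has moves ··c··> t7
  t6 = 0 | (0 + 0) | a.0 has moves ··a··> t8
  t7 = b.0 | (0 + 0) | 0 has moves ··b··> t8
  t8 = 0 | (0 + 0) | 0 has moves deadlocked
Executing ccc from P (initial set {s0}):
  after c @ step 1: {s1, s2}
  after c @ step 2: {s4, s5}
  after c @ step 3: {s7}
  ✓ P
Executing ccc from Q (initial set {t0}):
  after c @ step 1: {t1, t2}
  after c @ step 2: {t4}
  after c @ step 3: no successor for Q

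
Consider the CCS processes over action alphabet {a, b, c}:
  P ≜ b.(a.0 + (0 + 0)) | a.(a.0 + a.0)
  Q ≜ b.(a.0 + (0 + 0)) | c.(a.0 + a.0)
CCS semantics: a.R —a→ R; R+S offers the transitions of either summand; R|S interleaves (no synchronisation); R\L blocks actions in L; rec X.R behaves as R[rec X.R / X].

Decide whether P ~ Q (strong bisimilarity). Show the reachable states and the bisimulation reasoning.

P's transition system — 9 states:
  u0 = b.(a.0 + (0 + 0)) | a.(a.0 + a.0) :: =a=> u1, =b=> u2
  u1 = b.(a.0 + (0 + 0)) | (a.0 + a.0) :: =a=> u3, =b=> u4
  u2 = (a.0 + (0 + 0)) | a.(a.0 + a.0) :: =a=> u4, =a=> u5
  u3 = b.(a.0 + (0 + 0)) | 0 :: =b=> u6
  u4 = (a.0 + (0 + 0)) | (a.0 + a.0) :: =a=> u6, =a=> u7
  u5 = 0 | a.(a.0 + a.0) :: =a=> u7
  u6 = (a.0 + (0 + 0)) | 0 :: =a=> u8
  u7 = 0 | (a.0 + a.0) :: =a=> u8
  u8 = 0 | 0 :: ·
Q's transition system — 9 states:
  v0 = b.(a.0 + (0 + 0)) | c.(a.0 + a.0) :: =b=> v1, =c=> v2
  v1 = (a.0 + (0 + 0)) | c.(a.0 + a.0) :: =a=> v3, =c=> v4
  v2 = b.(a.0 + (0 + 0)) | (a.0 + a.0) :: =a=> v5, =b=> v4
  v3 = 0 | c.(a.0 + a.0) :: =c=> v6
  v4 = (a.0 + (0 + 0)) | (a.0 + a.0) :: =a=> v6, =a=> v7
  v5 = b.(a.0 + (0 + 0)) | 0 :: =b=> v7
  v6 = 0 | (a.0 + a.0) :: =a=> v8
  v7 = (a.0 + (0 + 0)) | 0 :: =a=> v8
  v8 = 0 | 0 :: ·
Bisimilarity quotient blocks:
  B0 = {u0}
  B1 = {u1, v2}
  B2 = {u4, u5, v4}
  B3 = {u6, u7, v6, v7}
  B4 = {u8, v8}
  B5 = {u3, v5}
  B6 = {u2}
  B7 = {v0}
  B8 = {v1}
  B9 = {v3}
u0 ∈ B0, v0 ∈ B7 → different blocks

not bisimilar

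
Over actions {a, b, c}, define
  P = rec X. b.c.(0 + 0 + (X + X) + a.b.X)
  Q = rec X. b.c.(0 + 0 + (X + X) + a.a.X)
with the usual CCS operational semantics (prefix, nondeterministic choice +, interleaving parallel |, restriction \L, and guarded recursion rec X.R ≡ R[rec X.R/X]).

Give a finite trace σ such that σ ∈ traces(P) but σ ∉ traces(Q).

P's transition system — 4 states:
  m0 = rec X. b.c.(0 + 0 + (X + X) + a.b.X) :: ··b··> m1
  m1 = c.(0 + 0 + ((rec X. b.c.(0 + 0 + (X + X) + a.b.X)) + (rec X. b.c.(0 + 0 + (X + X) + a.b.X))) + a.b.(rec X. b.c.(0 + 0 + (X + X) + a.b.X))) :: ··c··> m2
  m2 = 0 + 0 + ((rec X. b.c.(0 + 0 + (X + X) + a.b.X)) + (rec X. b.c.(0 + 0 + (X + X) + a.b.X))) + a.b.(rec X. b.c.(0 + 0 + (X + X) + a.b.X)) :: ··a··> m3, ··b··> m1
  m3 = b.(rec X. b.c.(0 + 0 + (X + X) + a.b.X)) :: ··b··> m0
Q's transition system — 4 states:
  n0 = rec X. b.c.(0 + 0 + (X + X) + a.a.X) :: ··b··> n1
  n1 = c.(0 + 0 + ((rec X. b.c.(0 + 0 + (X + X) + a.a.X)) + (rec X. b.c.(0 + 0 + (X + X) + a.a.X))) + a.a.(rec X. b.c.(0 + 0 + (X + X) + a.a.X))) :: ··c··> n2
  n2 = 0 + 0 + ((rec X. b.c.(0 + 0 + (X + X) + a.a.X)) + (rec X. b.c.(0 + 0 + (X + X) + a.a.X))) + a.a.(rec X. b.c.(0 + 0 + (X + X) + a.a.X)) :: ··a··> n3, ··b··> n1
  n3 = a.(rec X. b.c.(0 + 0 + (X + X) + a.a.X)) :: ··a··> n0
Trace ⟨bcab⟩ through P, begin at {m0}:
  [1] b ⇒ {m1}
  [2] c ⇒ {m2}
  [3] a ⇒ {m3}
  [4] b ⇒ {m0}
  ✓ P
Trace ⟨bcab⟩ through Q, begin at {n0}:
  [1] b ⇒ {n1}
  [2] c ⇒ {n2}
  [3] a ⇒ {n3}
  [4] b ⇒ no successor for Q

bcab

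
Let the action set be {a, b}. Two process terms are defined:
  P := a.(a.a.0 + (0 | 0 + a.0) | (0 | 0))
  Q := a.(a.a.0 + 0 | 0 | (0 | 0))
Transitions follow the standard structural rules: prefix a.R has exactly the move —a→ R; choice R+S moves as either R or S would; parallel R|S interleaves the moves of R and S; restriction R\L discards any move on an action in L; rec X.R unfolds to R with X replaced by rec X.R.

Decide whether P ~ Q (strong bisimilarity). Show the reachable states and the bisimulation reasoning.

not bisimilar

Reachable graph of P (5 states):
  s0 = a.(a.a.0 + (0 | 0 + a.0) | (0 | 0)) ⊢ ··a··> s1
  s1 = a.a.0 + (0 | 0 + a.0) | (0 | 0) ⊢ ··a··> s2, ··a··> s3
  s2 = 0 | (0 | 0) ⊢ ·
  s3 = a.0 ⊢ ··a··> s4
  s4 = 0 ⊢ ·
Reachable graph of Q (4 states):
  t0 = a.(a.a.0 + 0 | 0 | (0 | 0)) ⊢ ··a··> t1
  t1 = a.a.0 + 0 | 0 | (0 | 0) ⊢ ··a··> t2
  t2 = a.0 ⊢ ··a··> t3
  t3 = 0 ⊢ ·
Partition-refinement fixed point:
  B0 = {s0}
  B1 = {s1}
  B2 = {s2, s4, t3}
  B3 = {s3, t2}
  B4 = {t0}
  B5 = {t1}
s0 ∈ B0, t0 ∈ B4 → different blocks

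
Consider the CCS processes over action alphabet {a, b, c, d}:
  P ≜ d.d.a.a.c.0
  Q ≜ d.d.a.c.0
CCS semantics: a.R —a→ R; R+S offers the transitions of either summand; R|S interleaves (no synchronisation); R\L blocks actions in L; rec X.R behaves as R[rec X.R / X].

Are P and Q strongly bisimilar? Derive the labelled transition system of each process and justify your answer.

not bisimilar

Reachable graph of P (6 states):
  u0 = d.d.a.a.c.0 | --d--▸ u1
  u1 = d.a.a.c.0 | --d--▸ u2
  u2 = a.a.c.0 | --a--▸ u3
  u3 = a.c.0 | --a--▸ u4
  u4 = c.0 | --c--▸ u5
  u5 = 0 | deadlocked
Reachable graph of Q (5 states):
  v0 = d.d.a.c.0 | --d--▸ v1
  v1 = d.a.c.0 | --d--▸ v2
  v2 = a.c.0 | --a--▸ v3
  v3 = c.0 | --c--▸ v4
  v4 = 0 | deadlocked
Coarsest stable partition (strong bisimilarity classes):
  B0 = {u0}
  B1 = {u1}
  B2 = {u2}
  B3 = {u3, v2}
  B4 = {u4, v3}
  B5 = {u5, v4}
  B6 = {v0}
  B7 = {v1}
u0 ∈ B0, v0 ∈ B6 → different blocks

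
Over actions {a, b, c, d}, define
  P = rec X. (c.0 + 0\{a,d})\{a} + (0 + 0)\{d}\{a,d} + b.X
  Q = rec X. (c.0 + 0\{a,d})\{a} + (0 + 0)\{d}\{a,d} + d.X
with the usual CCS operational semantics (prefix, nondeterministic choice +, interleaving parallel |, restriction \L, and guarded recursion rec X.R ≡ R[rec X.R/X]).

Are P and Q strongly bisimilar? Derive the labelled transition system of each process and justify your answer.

NO

LTS(P): 2 reachable states
  p0 = rec X. (c.0 + 0\{a,d})\{a} + (0 + 0)\{d}\{a,d} + b.X ⊢ --b--▸ p0, --c--▸ p1
  p1 = 0\{a} ⊢ deadlocked
LTS(Q): 2 reachable states
  q0 = rec X. (c.0 + 0\{a,d})\{a} + (0 + 0)\{d}\{a,d} + d.X ⊢ --c--▸ q1, --d--▸ q0
  q1 = 0\{a} ⊢ deadlocked
Partition-refinement fixed point:
  B0 = {p0}
  B1 = {p1, q1}
  B2 = {q0}
p0 ∈ B0, q0 ∈ B2 → different blocks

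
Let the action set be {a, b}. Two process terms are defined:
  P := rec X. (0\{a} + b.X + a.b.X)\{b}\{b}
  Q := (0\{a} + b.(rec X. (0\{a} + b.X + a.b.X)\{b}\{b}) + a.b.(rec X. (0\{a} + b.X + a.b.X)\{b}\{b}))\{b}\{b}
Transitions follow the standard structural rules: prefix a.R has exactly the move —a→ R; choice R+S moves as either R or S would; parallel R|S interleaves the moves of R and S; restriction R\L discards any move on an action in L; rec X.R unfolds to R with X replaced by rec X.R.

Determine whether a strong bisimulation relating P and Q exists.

bisimilar

LTS(P): 2 reachable states
  s0 = rec X. (0\{a} + b.X + a.b.X)\{b}\{b} | --a--▸ s1
  s1 = (b.(rec X. (0\{a} + b.X + a.b.X)\{b}\{b}))\{b}\{b} | stopped
LTS(Q): 2 reachable states
  t0 = (0\{a} + b.(rec X. (0\{a} + b.X + a.b.X)\{b}\{b}) + a.b.(rec X. (0\{a} + b.X + a.b.X)\{b}\{b}))\{b}\{b} | --a--▸ t1
  t1 = (b.(rec X. (0\{a} + b.X + a.b.X)\{b}\{b}))\{b}\{b} | stopped
Bisimilarity quotient blocks:
  B0 = {s0, t0}
  B1 = {s1, t1}
s0 ∈ B0, t0 ∈ B0 → same block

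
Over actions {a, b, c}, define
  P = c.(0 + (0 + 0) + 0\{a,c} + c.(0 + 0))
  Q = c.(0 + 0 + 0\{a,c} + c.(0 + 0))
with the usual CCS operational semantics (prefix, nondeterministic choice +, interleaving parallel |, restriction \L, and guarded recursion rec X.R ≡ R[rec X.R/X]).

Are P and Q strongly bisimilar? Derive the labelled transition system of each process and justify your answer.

P's transition system — 3 states:
  p0 = c.(0 + (0 + 0) + 0\{a,c} + c.(0 + 0)) ⊢ =c=> p1
  p1 = 0 + (0 + 0) + 0\{a,c} + c.(0 + 0) ⊢ =c=> p2
  p2 = 0 + 0 ⊢ stopped
Q's transition system — 3 states:
  q0 = c.(0 + 0 + 0\{a,c} + c.(0 + 0)) ⊢ =c=> q1
  q1 = 0 + 0 + 0\{a,c} + c.(0 + 0) ⊢ =c=> q2
  q2 = 0 + 0 ⊢ stopped
Coarsest stable partition (strong bisimilarity classes):
  B0 = {p0, q0}
  B1 = {p1, q1}
  B2 = {p2, q2}
p0 ∈ B0, q0 ∈ B0 → same block

YES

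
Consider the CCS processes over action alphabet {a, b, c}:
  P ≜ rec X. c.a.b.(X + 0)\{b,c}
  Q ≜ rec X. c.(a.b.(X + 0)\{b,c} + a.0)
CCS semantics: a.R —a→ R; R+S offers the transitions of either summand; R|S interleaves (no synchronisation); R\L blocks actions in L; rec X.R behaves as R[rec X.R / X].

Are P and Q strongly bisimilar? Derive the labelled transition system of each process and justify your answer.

not bisimilar

P's transition system — 4 states:
  p0 = rec X. c.a.b.(X + 0)\{b,c} has moves -c-> p1
  p1 = a.b.((rec X. c.a.b.(X + 0)\{b,c}) + 0)\{b,c} has moves -a-> p2
  p2 = b.((rec X. c.a.b.(X + 0)\{b,c}) + 0)\{b,c} has moves -b-> p3
  p3 = ((rec X. c.a.b.(X + 0)\{b,c}) + 0)\{b,c} has moves ∅
Q's transition system — 5 states:
  q0 = rec X. c.(a.b.(X + 0)\{b,c} + a.0) has moves -c-> q1
  q1 = a.b.((rec X. c.(a.b.(X + 0)\{b,c} + a.0)) + 0)\{b,c} + a.0 has moves -a-> q2, -a-> q3
  q2 = 0 has moves ∅
  q3 = b.((rec X. c.(a.b.(X + 0)\{b,c} + a.0)) + 0)\{b,c} has moves -b-> q4
  q4 = ((rec X. c.(a.b.(X + 0)\{b,c} + a.0)) + 0)\{b,c} has moves ∅
Partition-refinement fixed point:
  B0 = {p0}
  B1 = {p1}
  B2 = {p2, q3}
  B3 = {p3, q2, q4}
  B4 = {q0}
  B5 = {q1}
p0 ∈ B0, q0 ∈ B4 → different blocks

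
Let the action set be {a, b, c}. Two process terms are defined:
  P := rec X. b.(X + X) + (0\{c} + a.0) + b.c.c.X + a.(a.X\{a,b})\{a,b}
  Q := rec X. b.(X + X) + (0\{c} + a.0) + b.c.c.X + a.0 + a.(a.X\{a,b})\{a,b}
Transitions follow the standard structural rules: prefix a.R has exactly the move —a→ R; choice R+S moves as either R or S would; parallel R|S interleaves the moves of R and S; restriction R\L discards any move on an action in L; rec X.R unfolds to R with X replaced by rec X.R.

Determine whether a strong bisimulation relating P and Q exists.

LTS(P): 6 reachable states
  u0 = rec X. b.(X + X) + (0\{c} + a.0) + b.c.c.X + a.(a.X\{a,b})\{a,b} | --a--▸ u1, --a--▸ u2, --b--▸ u3, --b--▸ u4
  u1 = (a.(rec X. b.(X + X) + (0\{c} + a.0) + b.c.c.X + a.(a.X\{a,b})\{a,b})\{a,b})\{a,b} | stopped
  u2 = 0 | stopped
  u3 = (rec X. b.(X + X) + (0\{c} + a.0) + b.c.c.X + a.(a.X\{a,b})\{a,b}) + (rec X. b.(X + X) + (0\{c} + a.0) + b.c.c.X + a.(a.X\{a,b})\{a,b}) | --a--▸ u1, --a--▸ u2, --b--▸ u3, --b--▸ u4
  u4 = c.c.(rec X. b.(X + X) + (0\{c} + a.0) + b.c.c.X + a.(a.X\{a,b})\{a,b}) | --c--▸ u5
  u5 = c.(rec X. b.(X + X) + (0\{c} + a.0) + b.c.c.X + a.(a.X\{a,b})\{a,b}) | --c--▸ u0
LTS(Q): 6 reachable states
  v0 = rec X. b.(X + X) + (0\{c} + a.0) + b.c.c.X + a.0 + a.(a.X\{a,b})\{a,b} | --a--▸ v1, --a--▸ v2, --b--▸ v3, --b--▸ v4
  v1 = (a.(rec X. b.(X + X) + (0\{c} + a.0) + b.c.c.X + a.0 + a.(a.X\{a,b})\{a,b})\{a,b})\{a,b} | stopped
  v2 = 0 | stopped
  v3 = (rec X. b.(X + X) + (0\{c} + a.0) + b.c.c.X + a.0 + a.(a.X\{a,b})\{a,b}) + (rec X. b.(X + X) + (0\{c} + a.0) + b.c.c.X + a.0 + a.(a.X\{a,b})\{a,b}) | --a--▸ v1, --a--▸ v2, --b--▸ v3, --b--▸ v4
  v4 = c.c.(rec X. b.(X + X) + (0\{c} + a.0) + b.c.c.X + a.0 + a.(a.X\{a,b})\{a,b}) | --c--▸ v5
  v5 = c.(rec X. b.(X + X) + (0\{c} + a.0) + b.c.c.X + a.0 + a.(a.X\{a,b})\{a,b}) | --c--▸ v0
Coarsest stable partition (strong bisimilarity classes):
  B0 = {u0, u3, v0, v3}
  B1 = {u1, u2, v1, v2}
  B2 = {u4, v4}
  B3 = {u5, v5}
u0 ∈ B0, v0 ∈ B0 → same block

P ~ Q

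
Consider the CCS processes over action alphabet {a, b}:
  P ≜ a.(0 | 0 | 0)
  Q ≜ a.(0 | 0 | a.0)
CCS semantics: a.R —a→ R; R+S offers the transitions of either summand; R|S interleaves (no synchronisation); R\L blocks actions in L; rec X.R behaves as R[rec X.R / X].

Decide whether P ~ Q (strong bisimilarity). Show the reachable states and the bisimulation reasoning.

Reachable graph of P (2 states):
  p0 = a.(0 | 0 | 0) | =a=> p1
  p1 = 0 | 0 | 0 | (no moves)
Reachable graph of Q (3 states):
  q0 = a.(0 | 0 | a.0) | =a=> q1
  q1 = 0 | 0 | a.0 | =a=> q2
  q2 = 0 | 0 | 0 | (no moves)
Partition-refinement fixed point:
  B0 = {p0, q1}
  B1 = {p1, q2}
  B2 = {q0}
p0 ∈ B0, q0 ∈ B2 → different blocks

P ≁ Q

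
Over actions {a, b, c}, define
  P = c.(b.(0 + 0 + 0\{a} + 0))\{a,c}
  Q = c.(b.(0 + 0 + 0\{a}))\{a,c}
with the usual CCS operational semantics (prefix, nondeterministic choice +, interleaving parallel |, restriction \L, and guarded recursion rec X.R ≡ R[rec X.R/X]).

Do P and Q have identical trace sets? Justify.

traces(P) = traces(Q)

P's transition system — 3 states:
  m0 = c.(b.(0 + 0 + 0\{a} + 0))\{a,c} ⊢ —c→ m1
  m1 = (b.(0 + 0 + 0\{a} + 0))\{a,c} ⊢ —b→ m2
  m2 = (0 + 0 + 0\{a} + 0)\{a,c} ⊢ ∅
Q's transition system — 3 states:
  n0 = c.(b.(0 + 0 + 0\{a}))\{a,c} ⊢ —c→ n1
  n1 = (b.(0 + 0 + 0\{a}))\{a,c} ⊢ —b→ n2
  n2 = (0 + 0 + 0\{a})\{a,c} ⊢ ∅
Bisimilarity quotient blocks:
  B0 = {m0, n0}
  B1 = {m1, n1}
  B2 = {m2, n2}
m0 ∈ B0, n0 ∈ B0 → same block
Bisimilar ⇒ trace-equivalent.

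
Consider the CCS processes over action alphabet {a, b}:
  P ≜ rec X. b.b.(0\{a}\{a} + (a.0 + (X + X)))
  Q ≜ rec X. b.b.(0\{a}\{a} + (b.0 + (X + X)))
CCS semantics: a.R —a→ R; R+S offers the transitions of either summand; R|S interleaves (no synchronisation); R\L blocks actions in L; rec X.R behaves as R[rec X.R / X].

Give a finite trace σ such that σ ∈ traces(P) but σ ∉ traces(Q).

P's transition system — 4 states:
  p0 = rec X. b.b.(0\{a}\{a} + (a.0 + (X + X))) :: --b--▸ p1
  p1 = b.(0\{a}\{a} + (a.0 + ((rec X. b.b.(0\{a}\{a} + (a.0 + (X + X)))) + (rec X. b.b.(0\{a}\{a} + (a.0 + (X + X))))))) :: --b--▸ p2
  p2 = 0\{a}\{a} + (a.0 + ((rec X. b.b.(0\{a}\{a} + (a.0 + (X + X)))) + (rec X. b.b.(0\{a}\{a} + (a.0 + (X + X)))))) :: --a--▸ p3, --b--▸ p1
  p3 = 0 :: ·
Q's transition system — 4 states:
  q0 = rec X. b.b.(0\{a}\{a} + (b.0 + (X + X))) :: --b--▸ q1
  q1 = b.(0\{a}\{a} + (b.0 + ((rec X. b.b.(0\{a}\{a} + (b.0 + (X + X)))) + (rec X. b.b.(0\{a}\{a} + (b.0 + (X + X))))))) :: --b--▸ q2
  q2 = 0\{a}\{a} + (b.0 + ((rec X. b.b.(0\{a}\{a} + (b.0 + (X + X)))) + (rec X. b.b.(0\{a}\{a} + (b.0 + (X + X)))))) :: --b--▸ q1, --b--▸ q3
  q3 = 0 :: ·
Run σ = ⟨bba⟩ on P: start {p0}
  step 1 (b): {p1}
  step 2 (b): {p2}
  step 3 (a): {p3}
  ✓ P
Run σ = ⟨bba⟩ on Q: start {q0}
  step 1 (b): {q1}
  step 2 (b): {q2}
  step 3 (a): ∅  — Q cannot continue

bba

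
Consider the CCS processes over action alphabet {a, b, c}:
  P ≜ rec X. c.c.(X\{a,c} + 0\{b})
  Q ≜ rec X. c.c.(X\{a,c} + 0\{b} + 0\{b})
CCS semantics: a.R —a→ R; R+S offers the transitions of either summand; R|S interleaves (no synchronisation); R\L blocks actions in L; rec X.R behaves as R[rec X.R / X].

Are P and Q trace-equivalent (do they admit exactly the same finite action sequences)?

Reachable graph of P (3 states):
  u0 = rec X. c.c.(X\{a,c} + 0\{b}) :: -c-> u1
  u1 = c.((rec X. c.c.(X\{a,c} + 0\{b}))\{a,c} + 0\{b}) :: -c-> u2
  u2 = (rec X. c.c.(X\{a,c} + 0\{b}))\{a,c} + 0\{b} :: deadlocked
Reachable graph of Q (3 states):
  v0 = rec X. c.c.(X\{a,c} + 0\{b} + 0\{b}) :: -c-> v1
  v1 = c.((rec X. c.c.(X\{a,c} + 0\{b} + 0\{b}))\{a,c} + 0\{b} + 0\{b}) :: -c-> v2
  v2 = (rec X. c.c.(X\{a,c} + 0\{b} + 0\{b}))\{a,c} + 0\{b} + 0\{b} :: deadlocked
Partition-refinement fixed point:
  B0 = {u0, v0}
  B1 = {u1, v1}
  B2 = {u2, v2}
u0 ∈ B0, v0 ∈ B0 → same block
Bisimilar ⇒ trace-equivalent.

traces(P) = traces(Q)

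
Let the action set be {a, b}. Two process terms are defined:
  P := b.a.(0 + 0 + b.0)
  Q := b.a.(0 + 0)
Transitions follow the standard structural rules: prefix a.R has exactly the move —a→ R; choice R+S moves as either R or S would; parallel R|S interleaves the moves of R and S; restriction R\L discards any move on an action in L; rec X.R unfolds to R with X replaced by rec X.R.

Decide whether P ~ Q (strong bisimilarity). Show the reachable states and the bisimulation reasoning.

NO

LTS(P): 4 reachable states
  p0 = b.a.(0 + 0 + b.0) ⊢ =b=> p1
  p1 = a.(0 + 0 + b.0) ⊢ =a=> p2
  p2 = 0 + 0 + b.0 ⊢ =b=> p3
  p3 = 0 ⊢ (no moves)
LTS(Q): 3 reachable states
  q0 = b.a.(0 + 0) ⊢ =b=> q1
  q1 = a.(0 + 0) ⊢ =a=> q2
  q2 = 0 + 0 ⊢ (no moves)
Partition-refinement fixed point:
  B0 = {p0}
  B1 = {p1}
  B2 = {p2}
  B3 = {p3, q2}
  B4 = {q0}
  B5 = {q1}
p0 ∈ B0, q0 ∈ B4 → different blocks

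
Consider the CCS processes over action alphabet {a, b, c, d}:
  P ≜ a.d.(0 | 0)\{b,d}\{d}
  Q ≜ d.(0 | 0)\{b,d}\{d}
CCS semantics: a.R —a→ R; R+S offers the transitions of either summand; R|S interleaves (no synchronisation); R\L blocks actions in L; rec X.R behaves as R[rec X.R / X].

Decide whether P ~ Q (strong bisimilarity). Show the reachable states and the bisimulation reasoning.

LTS(P): 3 reachable states
  m0 = a.d.(0 | 0)\{b,d}\{d} has moves ··a··> m1
  m1 = d.(0 | 0)\{b,d}\{d} has moves ··d··> m2
  m2 = (0 | 0)\{b,d}\{d} has moves (no moves)
LTS(Q): 2 reachable states
  n0 = d.(0 | 0)\{b,d}\{d} has moves ··d··> n1
  n1 = (0 | 0)\{b,d}\{d} has moves (no moves)
Partition-refinement fixed point:
  B0 = {m0}
  B1 = {m1, n0}
  B2 = {m2, n1}
m0 ∈ B0, n0 ∈ B1 → different blocks

not bisimilar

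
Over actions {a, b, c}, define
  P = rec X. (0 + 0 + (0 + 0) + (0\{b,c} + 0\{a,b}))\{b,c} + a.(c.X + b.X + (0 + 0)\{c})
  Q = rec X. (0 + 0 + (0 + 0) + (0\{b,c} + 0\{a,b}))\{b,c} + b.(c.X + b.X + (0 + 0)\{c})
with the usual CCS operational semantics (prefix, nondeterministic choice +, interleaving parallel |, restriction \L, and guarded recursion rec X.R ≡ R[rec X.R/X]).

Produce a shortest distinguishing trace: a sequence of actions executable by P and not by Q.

P's transition system — 2 states:
  s0 = rec X. (0 + 0 + (0 + 0) + (0\{b,c} + 0\{a,b}))\{b,c} + a.(c.X + b.X + (0 + 0)\{c}) | --a--▸ s1
  s1 = c.(rec X. (0 + 0 + (0 + 0) + (0\{b,c} + 0\{a,b}))\{b,c} + a.(c.X + b.X + (0 + 0)\{c})) + b.(rec X. (0 + 0 + (0 + 0) + (0\{b,c} + 0\{a,b}))\{b,c} + a.(c.X + b.X + (0 + 0)\{c})) + (0 + 0)\{c} | --b--▸ s0, --c--▸ s0
Q's transition system — 2 states:
  t0 = rec X. (0 + 0 + (0 + 0) + (0\{b,c} + 0\{a,b}))\{b,c} + b.(c.X + b.X + (0 + 0)\{c}) | --b--▸ t1
  t1 = c.(rec X. (0 + 0 + (0 + 0) + (0\{b,c} + 0\{a,b}))\{b,c} + b.(c.X + b.X + (0 + 0)\{c})) + b.(rec X. (0 + 0 + (0 + 0) + (0\{b,c} + 0\{a,b}))\{b,c} + b.(c.X + b.X + (0 + 0)\{c})) + (0 + 0)\{c} | --b--▸ t0, --c--▸ t0
Executing a from P (initial set {s0}):
  step 1 (a): {s1}
  — P admits the full trace.
Executing a from Q (initial set {t0}):
  step 1 (a): ∅ (Q stuck)

a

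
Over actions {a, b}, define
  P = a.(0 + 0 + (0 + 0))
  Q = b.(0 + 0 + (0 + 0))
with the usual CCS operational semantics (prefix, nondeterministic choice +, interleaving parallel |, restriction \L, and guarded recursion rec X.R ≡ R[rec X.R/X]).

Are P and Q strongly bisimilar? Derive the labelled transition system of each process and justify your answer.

Reachable graph of P (2 states):
  m0 = a.(0 + 0 + (0 + 0)) | ··a··> m1
  m1 = 0 + 0 + (0 + 0) | ∅
Reachable graph of Q (2 states):
  n0 = b.(0 + 0 + (0 + 0)) | ··b··> n1
  n1 = 0 + 0 + (0 + 0) | ∅
Bisimilarity quotient blocks:
  B0 = {m0}
  B1 = {m1, n1}
  B2 = {n0}
m0 ∈ B0, n0 ∈ B2 → different blocks

P ≁ Q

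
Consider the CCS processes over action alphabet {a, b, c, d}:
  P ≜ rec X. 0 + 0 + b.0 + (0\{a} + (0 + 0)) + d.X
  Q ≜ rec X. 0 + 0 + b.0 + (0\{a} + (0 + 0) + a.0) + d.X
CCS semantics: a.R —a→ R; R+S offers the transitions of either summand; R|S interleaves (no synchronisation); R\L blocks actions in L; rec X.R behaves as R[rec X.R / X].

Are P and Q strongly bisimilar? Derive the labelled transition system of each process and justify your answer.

LTS(P): 2 reachable states
  u0 = rec X. 0 + 0 + b.0 + (0\{a} + (0 + 0)) + d.X ⊢ —b→ u1, —d→ u0
  u1 = 0 ⊢ ·
LTS(Q): 2 reachable states
  v0 = rec X. 0 + 0 + b.0 + (0\{a} + (0 + 0) + a.0) + d.X ⊢ —a→ v1, —b→ v1, —d→ v0
  v1 = 0 ⊢ ·
Coarsest stable partition (strong bisimilarity classes):
  B0 = {u0}
  B1 = {u1, v1}
  B2 = {v0}
u0 ∈ B0, v0 ∈ B2 → different blocks

P ≁ Q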